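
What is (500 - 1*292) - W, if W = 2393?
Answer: -2185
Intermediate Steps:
(500 - 1*292) - W = (500 - 1*292) - 1*2393 = (500 - 292) - 2393 = 208 - 2393 = -2185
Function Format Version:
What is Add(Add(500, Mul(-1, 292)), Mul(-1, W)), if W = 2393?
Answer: -2185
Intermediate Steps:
Add(Add(500, Mul(-1, 292)), Mul(-1, W)) = Add(Add(500, Mul(-1, 292)), Mul(-1, 2393)) = Add(Add(500, -292), -2393) = Add(208, -2393) = -2185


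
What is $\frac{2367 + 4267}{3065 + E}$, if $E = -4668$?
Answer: $- \frac{6634}{1603} \approx -4.1385$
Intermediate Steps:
$\frac{2367 + 4267}{3065 + E} = \frac{2367 + 4267}{3065 - 4668} = \frac{6634}{-1603} = 6634 \left(- \frac{1}{1603}\right) = - \frac{6634}{1603}$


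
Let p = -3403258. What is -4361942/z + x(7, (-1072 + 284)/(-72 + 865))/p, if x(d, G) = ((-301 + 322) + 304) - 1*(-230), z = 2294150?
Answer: -7423043630143/3903792170350 ≈ -1.9015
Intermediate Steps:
x(d, G) = 555 (x(d, G) = (21 + 304) + 230 = 325 + 230 = 555)
-4361942/z + x(7, (-1072 + 284)/(-72 + 865))/p = -4361942/2294150 + 555/(-3403258) = -4361942*1/2294150 + 555*(-1/3403258) = -2180971/1147075 - 555/3403258 = -7423043630143/3903792170350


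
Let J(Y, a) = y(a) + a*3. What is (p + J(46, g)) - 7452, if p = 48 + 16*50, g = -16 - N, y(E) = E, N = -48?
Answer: -6476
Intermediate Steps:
g = 32 (g = -16 - 1*(-48) = -16 + 48 = 32)
J(Y, a) = 4*a (J(Y, a) = a + a*3 = a + 3*a = 4*a)
p = 848 (p = 48 + 800 = 848)
(p + J(46, g)) - 7452 = (848 + 4*32) - 7452 = (848 + 128) - 7452 = 976 - 7452 = -6476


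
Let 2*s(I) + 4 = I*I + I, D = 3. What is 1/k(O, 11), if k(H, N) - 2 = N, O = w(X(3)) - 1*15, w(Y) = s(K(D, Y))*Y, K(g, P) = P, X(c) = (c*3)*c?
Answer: 1/13 ≈ 0.076923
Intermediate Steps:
X(c) = 3*c² (X(c) = (3*c)*c = 3*c²)
s(I) = -2 + I/2 + I²/2 (s(I) = -2 + (I*I + I)/2 = -2 + (I² + I)/2 = -2 + (I + I²)/2 = -2 + (I/2 + I²/2) = -2 + I/2 + I²/2)
w(Y) = Y*(-2 + Y/2 + Y²/2) (w(Y) = (-2 + Y/2 + Y²/2)*Y = Y*(-2 + Y/2 + Y²/2))
O = 10137 (O = (3*3²)*(-4 + 3*3² + (3*3²)²)/2 - 1*15 = (3*9)*(-4 + 3*9 + (3*9)²)/2 - 15 = (½)*27*(-4 + 27 + 27²) - 15 = (½)*27*(-4 + 27 + 729) - 15 = (½)*27*752 - 15 = 10152 - 15 = 10137)
k(H, N) = 2 + N
1/k(O, 11) = 1/(2 + 11) = 1/13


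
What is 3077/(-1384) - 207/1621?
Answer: -5274305/2243464 ≈ -2.3510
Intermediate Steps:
3077/(-1384) - 207/1621 = 3077*(-1/1384) - 207*1/1621 = -3077/1384 - 207/1621 = -5274305/2243464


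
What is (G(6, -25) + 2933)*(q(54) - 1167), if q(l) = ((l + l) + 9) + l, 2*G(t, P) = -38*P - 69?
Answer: -3360006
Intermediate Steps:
G(t, P) = -69/2 - 19*P (G(t, P) = (-38*P - 69)/2 = (-69 - 38*P)/2 = -69/2 - 19*P)
q(l) = 9 + 3*l (q(l) = (2*l + 9) + l = (9 + 2*l) + l = 9 + 3*l)
(G(6, -25) + 2933)*(q(54) - 1167) = ((-69/2 - 19*(-25)) + 2933)*((9 + 3*54) - 1167) = ((-69/2 + 475) + 2933)*((9 + 162) - 1167) = (881/2 + 2933)*(171 - 1167) = (6747/2)*(-996) = -3360006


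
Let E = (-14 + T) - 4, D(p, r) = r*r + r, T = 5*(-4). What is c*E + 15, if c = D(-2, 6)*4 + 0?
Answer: -6369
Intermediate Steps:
T = -20
D(p, r) = r + r² (D(p, r) = r² + r = r + r²)
c = 168 (c = (6*(1 + 6))*4 + 0 = (6*7)*4 + 0 = 42*4 + 0 = 168 + 0 = 168)
E = -38 (E = (-14 - 20) - 4 = -34 - 4 = -38)
c*E + 15 = 168*(-38) + 15 = -6384 + 15 = -6369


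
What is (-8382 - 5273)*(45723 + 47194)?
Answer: -1268781635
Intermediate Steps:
(-8382 - 5273)*(45723 + 47194) = -13655*92917 = -1268781635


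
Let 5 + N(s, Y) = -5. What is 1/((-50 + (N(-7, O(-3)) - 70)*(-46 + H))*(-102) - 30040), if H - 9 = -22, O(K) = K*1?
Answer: -1/506380 ≈ -1.9748e-6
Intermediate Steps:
O(K) = K
N(s, Y) = -10 (N(s, Y) = -5 - 5 = -10)
H = -13 (H = 9 - 22 = -13)
1/((-50 + (N(-7, O(-3)) - 70)*(-46 + H))*(-102) - 30040) = 1/((-50 + (-10 - 70)*(-46 - 13))*(-102) - 30040) = 1/((-50 - 80*(-59))*(-102) - 30040) = 1/((-50 + 4720)*(-102) - 30040) = 1/(4670*(-102) - 30040) = 1/(-476340 - 30040) = 1/(-506380) = -1/506380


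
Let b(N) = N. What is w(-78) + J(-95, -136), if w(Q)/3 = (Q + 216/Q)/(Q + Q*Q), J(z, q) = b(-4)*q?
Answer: 1011221/1859 ≈ 543.96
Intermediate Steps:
J(z, q) = -4*q
w(Q) = 3*(Q + 216/Q)/(Q + Q²) (w(Q) = 3*((Q + 216/Q)/(Q + Q*Q)) = 3*((Q + 216/Q)/(Q + Q²)) = 3*(Q + 216/Q)/(Q + Q²))
w(-78) + J(-95, -136) = 3*(216 + (-78)²)/((-78)²*(1 - 78)) - 4*(-136) = 3*(1/6084)*(216 + 6084)/(-77) + 544 = 3*(1/6084)*(-1/77)*6300 + 544 = -75/1859 + 544 = 1011221/1859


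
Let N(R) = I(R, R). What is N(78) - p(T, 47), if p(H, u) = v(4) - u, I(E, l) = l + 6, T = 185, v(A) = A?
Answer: 127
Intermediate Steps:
I(E, l) = 6 + l
N(R) = 6 + R
p(H, u) = 4 - u
N(78) - p(T, 47) = (6 + 78) - (4 - 1*47) = 84 - (4 - 47) = 84 - 1*(-43) = 84 + 43 = 127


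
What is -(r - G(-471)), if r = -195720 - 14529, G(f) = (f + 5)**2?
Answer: 427405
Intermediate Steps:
G(f) = (5 + f)**2
r = -210249
-(r - G(-471)) = -(-210249 - (5 - 471)**2) = -(-210249 - 1*(-466)**2) = -(-210249 - 1*217156) = -(-210249 - 217156) = -1*(-427405) = 427405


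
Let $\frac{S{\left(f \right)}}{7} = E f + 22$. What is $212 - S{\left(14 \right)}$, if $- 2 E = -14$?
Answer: $-628$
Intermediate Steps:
$E = 7$ ($E = \left(- \frac{1}{2}\right) \left(-14\right) = 7$)
$S{\left(f \right)} = 154 + 49 f$ ($S{\left(f \right)} = 7 \left(7 f + 22\right) = 7 \left(22 + 7 f\right) = 154 + 49 f$)
$212 - S{\left(14 \right)} = 212 - \left(154 + 49 \cdot 14\right) = 212 - \left(154 + 686\right) = 212 - 840 = -628$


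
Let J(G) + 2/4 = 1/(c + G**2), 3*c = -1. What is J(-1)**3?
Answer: 1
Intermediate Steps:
c = -1/3 (c = (1/3)*(-1) = -1/3 ≈ -0.33333)
J(G) = -1/2 + 1/(-1/3 + G**2)
J(-1)**3 = ((7 - 3*(-1)**2)/(2*(-1 + 3*(-1)**2)))**3 = ((7 - 3*1)/(2*(-1 + 3*1)))**3 = ((7 - 3)/(2*(-1 + 3)))**3 = ((1/2)*4/2)**3 = ((1/2)*(1/2)*4)**3 = 1**3 = 1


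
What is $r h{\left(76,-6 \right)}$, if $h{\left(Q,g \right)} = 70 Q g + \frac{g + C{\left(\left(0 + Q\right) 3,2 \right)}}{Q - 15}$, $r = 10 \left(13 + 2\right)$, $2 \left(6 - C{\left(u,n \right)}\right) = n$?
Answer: $- \frac{292068150}{61} \approx -4.788 \cdot 10^{6}$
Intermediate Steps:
$C{\left(u,n \right)} = 6 - \frac{n}{2}$
$r = 150$ ($r = 10 \cdot 15 = 150$)
$h{\left(Q,g \right)} = \frac{5 + g}{-15 + Q} + 70 Q g$ ($h{\left(Q,g \right)} = 70 Q g + \frac{g + \left(6 - 1\right)}{Q - 15} = 70 Q g + \frac{g + \left(6 - 1\right)}{-15 + Q} = 70 Q g + \frac{g + 5}{-15 + Q} = 70 Q g + \frac{5 + g}{-15 + Q} = \frac{5 + g}{-15 + Q} + 70 Q g$)
$r h{\left(76,-6 \right)} = 150 \frac{5 - 6 - 79800 \left(-6\right) + 70 \left(-6\right) 76^{2}}{-15 + 76} = 150 \frac{5 - 6 + 478800 + 70 \left(-6\right) 5776}{61} = 150 \frac{5 - 6 + 478800 - 2425920}{61} = 150 \cdot \frac{1}{61} \left(-1947121\right) = 150 \left(- \frac{1947121}{61}\right) = - \frac{292068150}{61}$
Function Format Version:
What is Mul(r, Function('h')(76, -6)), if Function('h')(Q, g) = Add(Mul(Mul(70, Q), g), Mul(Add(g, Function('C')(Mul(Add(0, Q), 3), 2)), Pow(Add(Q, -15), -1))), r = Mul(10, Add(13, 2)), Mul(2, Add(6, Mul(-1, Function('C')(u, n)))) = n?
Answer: Rational(-292068150, 61) ≈ -4.7880e+6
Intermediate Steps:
Function('C')(u, n) = Add(6, Mul(Rational(-1, 2), n))
r = 150 (r = Mul(10, 15) = 150)
Function('h')(Q, g) = Add(Mul(Pow(Add(-15, Q), -1), Add(5, g)), Mul(70, Q, g)) (Function('h')(Q, g) = Add(Mul(Mul(70, Q), g), Mul(Add(g, Add(6, Mul(Rational(-1, 2), 2))), Pow(Add(Q, -15), -1))) = Add(Mul(70, Q, g), Mul(Add(g, Add(6, -1)), Pow(Add(-15, Q), -1))) = Add(Mul(70, Q, g), Mul(Add(g, 5), Pow(Add(-15, Q), -1))) = Add(Mul(70, Q, g), Mul(Add(5, g), Pow(Add(-15, Q), -1))) = Add(Mul(70, Q, g), Mul(Pow(Add(-15, Q), -1), Add(5, g))) = Add(Mul(Pow(Add(-15, Q), -1), Add(5, g)), Mul(70, Q, g)))
Mul(r, Function('h')(76, -6)) = Mul(150, Mul(Pow(Add(-15, 76), -1), Add(5, -6, Mul(-1050, 76, -6), Mul(70, -6, Pow(76, 2))))) = Mul(150, Mul(Pow(61, -1), Add(5, -6, 478800, Mul(70, -6, 5776)))) = Mul(150, Mul(Rational(1, 61), Add(5, -6, 478800, -2425920))) = Mul(150, Mul(Rational(1, 61), -1947121)) = Mul(150, Rational(-1947121, 61)) = Rational(-292068150, 61)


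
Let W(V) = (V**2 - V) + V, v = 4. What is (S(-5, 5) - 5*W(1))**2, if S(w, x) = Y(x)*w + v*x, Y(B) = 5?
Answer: 100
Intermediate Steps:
S(w, x) = 4*x + 5*w (S(w, x) = 5*w + 4*x = 4*x + 5*w)
W(V) = V**2
(S(-5, 5) - 5*W(1))**2 = ((4*5 + 5*(-5)) - 5*1**2)**2 = ((20 - 25) - 5*1)**2 = (-5 - 5)**2 = (-10)**2 = 100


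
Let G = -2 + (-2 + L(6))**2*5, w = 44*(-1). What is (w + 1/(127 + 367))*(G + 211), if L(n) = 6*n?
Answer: -130170915/494 ≈ -2.6350e+5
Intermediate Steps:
w = -44
G = 5778 (G = -2 + (-2 + 6*6)**2*5 = -2 + (-2 + 36)**2*5 = -2 + 34**2*5 = -2 + 1156*5 = -2 + 5780 = 5778)
(w + 1/(127 + 367))*(G + 211) = (-44 + 1/(127 + 367))*(5778 + 211) = (-44 + 1/494)*5989 = -21735/494*5989 = -130170915/494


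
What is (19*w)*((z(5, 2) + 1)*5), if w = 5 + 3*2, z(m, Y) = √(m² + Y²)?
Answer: 1045 + 1045*√29 ≈ 6672.5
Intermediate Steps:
z(m, Y) = √(Y² + m²)
w = 11 (w = 5 + 6 = 11)
(19*w)*((z(5, 2) + 1)*5) = (19*11)*((√(2² + 5²) + 1)*5) = 209*((√(4 + 25) + 1)*5) = 209*((√29 + 1)*5) = 209*((1 + √29)*5) = 209*(5 + 5*√29) = 1045 + 1045*√29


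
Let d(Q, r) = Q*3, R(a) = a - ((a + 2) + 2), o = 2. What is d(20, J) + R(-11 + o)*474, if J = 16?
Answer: -1836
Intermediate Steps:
R(a) = -4 (R(a) = a - ((2 + a) + 2) = a - (4 + a) = a + (-4 - a) = -4)
d(Q, r) = 3*Q
d(20, J) + R(-11 + o)*474 = 3*20 - 4*474 = 60 - 1896 = -1836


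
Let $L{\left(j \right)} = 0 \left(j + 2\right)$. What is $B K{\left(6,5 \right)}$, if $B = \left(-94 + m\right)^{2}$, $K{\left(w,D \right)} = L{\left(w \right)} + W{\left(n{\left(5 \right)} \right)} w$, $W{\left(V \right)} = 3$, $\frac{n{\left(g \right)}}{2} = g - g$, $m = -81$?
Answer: $551250$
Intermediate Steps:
$n{\left(g \right)} = 0$ ($n{\left(g \right)} = 2 \left(g - g\right) = 2 \cdot 0 = 0$)
$L{\left(j \right)} = 0$ ($L{\left(j \right)} = 0 \left(2 + j\right) = 0$)
$K{\left(w,D \right)} = 3 w$ ($K{\left(w,D \right)} = 0 + 3 w = 3 w$)
$B = 30625$ ($B = \left(-94 - 81\right)^{2} = \left(-175\right)^{2} = 30625$)
$B K{\left(6,5 \right)} = 30625 \cdot 3 \cdot 6 = 30625 \cdot 18 = 551250$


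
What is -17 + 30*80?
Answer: 2383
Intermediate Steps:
-17 + 30*80 = -17 + 2400 = 2383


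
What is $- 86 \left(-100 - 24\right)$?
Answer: $10664$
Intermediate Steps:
$- 86 \left(-100 - 24\right) = \left(-86\right) \left(-124\right) = 10664$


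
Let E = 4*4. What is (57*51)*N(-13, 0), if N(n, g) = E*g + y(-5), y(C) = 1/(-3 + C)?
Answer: -2907/8 ≈ -363.38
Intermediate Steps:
E = 16
N(n, g) = -1/8 + 16*g (N(n, g) = 16*g + 1/(-3 - 5) = 16*g + 1/(-8) = 16*g - 1/8 = -1/8 + 16*g)
(57*51)*N(-13, 0) = (57*51)*(-1/8 + 16*0) = 2907*(-1/8 + 0) = 2907*(-1/8) = -2907/8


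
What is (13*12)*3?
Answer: 468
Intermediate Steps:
(13*12)*3 = 156*3 = 468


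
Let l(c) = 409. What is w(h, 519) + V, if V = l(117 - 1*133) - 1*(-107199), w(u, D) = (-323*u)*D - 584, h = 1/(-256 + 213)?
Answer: 4769669/43 ≈ 1.1092e+5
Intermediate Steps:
h = -1/43 (h = 1/(-43) = -1/43 ≈ -0.023256)
w(u, D) = -584 - 323*D*u (w(u, D) = -323*D*u - 584 = -584 - 323*D*u)
V = 107608 (V = 409 - 1*(-107199) = 409 + 107199 = 107608)
w(h, 519) + V = (-584 - 323*519*(-1/43)) + 107608 = (-584 + 167637/43) + 107608 = 142525/43 + 107608 = 4769669/43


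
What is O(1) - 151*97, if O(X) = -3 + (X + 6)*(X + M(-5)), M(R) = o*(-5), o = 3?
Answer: -14748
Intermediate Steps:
M(R) = -15 (M(R) = 3*(-5) = -15)
O(X) = -3 + (-15 + X)*(6 + X) (O(X) = -3 + (X + 6)*(X - 15) = -3 + (6 + X)*(-15 + X) = -3 + (-15 + X)*(6 + X))
O(1) - 151*97 = (-93 + 1**2 - 9*1) - 151*97 = (-93 + 1 - 9) - 14647 = -101 - 14647 = -14748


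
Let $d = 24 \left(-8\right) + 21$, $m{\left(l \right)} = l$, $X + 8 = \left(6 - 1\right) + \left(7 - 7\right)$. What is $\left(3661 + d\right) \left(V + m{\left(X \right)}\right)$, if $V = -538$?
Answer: $-1888090$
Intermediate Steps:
$X = -3$ ($X = -8 + \left(\left(6 - 1\right) + \left(7 - 7\right)\right) = -8 + \left(5 + \left(7 - 7\right)\right) = -8 + \left(5 + 0\right) = -8 + 5 = -3$)
$d = -171$ ($d = -192 + 21 = -171$)
$\left(3661 + d\right) \left(V + m{\left(X \right)}\right) = \left(3661 - 171\right) \left(-538 - 3\right) = 3490 \left(-541\right) = -1888090$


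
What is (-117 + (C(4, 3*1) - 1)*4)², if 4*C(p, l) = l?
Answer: 13924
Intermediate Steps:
C(p, l) = l/4
(-117 + (C(4, 3*1) - 1)*4)² = (-117 + ((3*1)/4 - 1)*4)² = (-117 + ((¼)*3 - 1)*4)² = (-117 + (¾ - 1)*4)² = (-117 - ¼*4)² = (-117 - 1)² = (-118)² = 13924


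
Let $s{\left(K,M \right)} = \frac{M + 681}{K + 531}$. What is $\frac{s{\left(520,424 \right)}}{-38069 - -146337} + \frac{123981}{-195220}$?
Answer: $- \frac{881721319388}{1388376186685} \approx -0.63507$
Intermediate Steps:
$s{\left(K,M \right)} = \frac{681 + M}{531 + K}$
$\frac{s{\left(520,424 \right)}}{-38069 - -146337} + \frac{123981}{-195220} = \frac{\frac{1}{531 + 520} \left(681 + 424\right)}{-38069 - -146337} + \frac{123981}{-195220} = \frac{\frac{1}{1051} \cdot 1105}{-38069 + 146337} + 123981 \left(- \frac{1}{195220}\right) = \frac{\frac{1}{1051} \cdot 1105}{108268} - \frac{123981}{195220} = \frac{1105}{1051} \cdot \frac{1}{108268} - \frac{123981}{195220} = \frac{1105}{113789668} - \frac{123981}{195220} = - \frac{881721319388}{1388376186685}$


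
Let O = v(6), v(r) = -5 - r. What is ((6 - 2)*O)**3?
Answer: -85184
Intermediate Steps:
O = -11 (O = -5 - 1*6 = -5 - 6 = -11)
((6 - 2)*O)**3 = ((6 - 2)*(-11))**3 = (4*(-11))**3 = (-44)**3 = -85184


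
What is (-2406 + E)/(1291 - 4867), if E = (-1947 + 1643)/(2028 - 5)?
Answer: 2433821/3617124 ≈ 0.67286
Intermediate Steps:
E = -304/2023 ≈ -0.15027
(-2406 + E)/(1291 - 4867) = (-2406 - 304/2023)/(1291 - 4867) = -4867642/2023/(-3576) = -4867642/2023*(-1/3576) = 2433821/3617124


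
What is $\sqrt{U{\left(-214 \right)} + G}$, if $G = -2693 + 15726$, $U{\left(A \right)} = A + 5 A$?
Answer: $\sqrt{11749} \approx 108.39$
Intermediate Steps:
$U{\left(A \right)} = 6 A$
$G = 13033$
$\sqrt{U{\left(-214 \right)} + G} = \sqrt{6 \left(-214\right) + 13033} = \sqrt{-1284 + 13033} = \sqrt{11749}$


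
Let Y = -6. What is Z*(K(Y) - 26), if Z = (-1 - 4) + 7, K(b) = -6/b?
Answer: -50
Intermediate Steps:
Z = 2 (Z = -5 + 7 = 2)
Z*(K(Y) - 26) = 2*(-6/(-6) - 26) = 2*(-6*(-⅙) - 26) = 2*(1 - 26) = 2*(-25) = -50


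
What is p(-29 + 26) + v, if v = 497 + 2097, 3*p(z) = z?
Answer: 2593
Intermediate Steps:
p(z) = z/3
v = 2594
p(-29 + 26) + v = (-29 + 26)/3 + 2594 = (⅓)*(-3) + 2594 = -1 + 2594 = 2593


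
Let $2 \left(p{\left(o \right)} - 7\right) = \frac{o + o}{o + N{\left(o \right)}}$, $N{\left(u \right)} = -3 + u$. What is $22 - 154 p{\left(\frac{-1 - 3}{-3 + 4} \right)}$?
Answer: $-1112$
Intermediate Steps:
$p{\left(o \right)} = 7 + \frac{o}{-3 + 2 o}$ ($p{\left(o \right)} = 7 + \frac{\left(o + o\right) \frac{1}{o + \left(-3 + o\right)}}{2} = 7 + \frac{2 o \frac{1}{-3 + 2 o}}{2} = 7 + \frac{o}{-3 + 2 o}$)
$22 - 154 p{\left(\frac{-1 - 3}{-3 + 4} \right)} = 22 - 154 \frac{3 \left(-7 + 5 \frac{-1 - 3}{-3 + 4}\right)}{-3 + 2 \frac{-1 - 3}{-3 + 4}} = 22 - 154 \frac{3 \left(-7 + 5 \left(- \frac{4}{1}\right)\right)}{-3 + 2 \left(- \frac{4}{1}\right)} = 22 - 154 \frac{3 \left(-7 + 5 \left(\left(-4\right) 1\right)\right)}{-3 + 2 \left(\left(-4\right) 1\right)} = 22 - 154 \frac{3 \left(-7 + 5 \left(-4\right)\right)}{-3 + 2 \left(-4\right)} = 22 - 154 \frac{3 \left(-7 - 20\right)}{-3 - 8} = 22 - 154 \cdot 3 \frac{1}{-11} \left(-27\right) = 22 - 154 \cdot 3 \left(- \frac{1}{11}\right) \left(-27\right) = 22 - 1134 = -1112$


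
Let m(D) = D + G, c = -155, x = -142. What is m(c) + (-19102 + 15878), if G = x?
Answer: -3521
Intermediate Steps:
G = -142
m(D) = -142 + D (m(D) = D - 142 = -142 + D)
m(c) + (-19102 + 15878) = (-142 - 155) + (-19102 + 15878) = -297 - 3224 = -3521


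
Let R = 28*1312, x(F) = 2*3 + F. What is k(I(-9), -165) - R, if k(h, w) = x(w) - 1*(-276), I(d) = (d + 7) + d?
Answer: -36619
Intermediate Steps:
x(F) = 6 + F
I(d) = 7 + 2*d (I(d) = (7 + d) + d = 7 + 2*d)
k(h, w) = 282 + w (k(h, w) = (6 + w) - 1*(-276) = (6 + w) + 276 = 282 + w)
R = 36736
k(I(-9), -165) - R = (282 - 165) - 1*36736 = 117 - 36736 = -36619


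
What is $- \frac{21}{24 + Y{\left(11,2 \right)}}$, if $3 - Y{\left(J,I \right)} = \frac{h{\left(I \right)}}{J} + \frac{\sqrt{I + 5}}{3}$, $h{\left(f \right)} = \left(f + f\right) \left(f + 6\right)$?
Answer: $- \frac{550935}{631178} - \frac{7623 \sqrt{7}}{631178} \approx -0.90482$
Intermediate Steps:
$h{\left(f \right)} = 2 f \left(6 + f\right)$
$Y{\left(J,I \right)} = 3 - \frac{\sqrt{5 + I}}{3} - \frac{2 I \left(6 + I\right)}{J}$ ($Y{\left(J,I \right)} = 3 - \left(\frac{2 I \left(6 + I\right)}{J} + \frac{\sqrt{I + 5}}{3}\right) = 3 - \left(\frac{2 I \left(6 + I\right)}{J} + \sqrt{5 + I} \frac{1}{3}\right) = 3 - \left(\frac{2 I \left(6 + I\right)}{J} + \frac{\sqrt{5 + I}}{3}\right) = 3 - \left(\frac{\sqrt{5 + I}}{3} + \frac{2 I \left(6 + I\right)}{J}\right) = 3 - \frac{\sqrt{5 + I}}{3} - \frac{2 I \left(6 + I\right)}{J}$)
$- \frac{21}{24 + Y{\left(11,2 \right)}} = - \frac{21}{24 + \frac{11 \left(9 - \sqrt{5 + 2}\right) - 12 \left(6 + 2\right)}{3 \cdot 11}} = - \frac{21}{24 + \frac{1}{3} \cdot \frac{1}{11} \left(11 \left(9 - \sqrt{7}\right) - 12 \cdot 8\right)} = - \frac{21}{24 + \frac{1}{3} \cdot \frac{1}{11} \left(\left(99 - 11 \sqrt{7}\right) - 96\right)} = - \frac{21}{24 + \frac{1}{3} \cdot \frac{1}{11} \left(3 - 11 \sqrt{7}\right)} = - \frac{21}{24 + \left(\frac{1}{11} - \frac{\sqrt{7}}{3}\right)} = - \frac{21}{\frac{265}{11} - \frac{\sqrt{7}}{3}}$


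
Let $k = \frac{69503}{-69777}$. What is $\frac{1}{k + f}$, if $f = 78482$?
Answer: $\frac{69777}{5476169011} \approx 1.2742 \cdot 10^{-5}$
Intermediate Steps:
$k = - \frac{69503}{69777}$ ($k = 69503 \left(- \frac{1}{69777}\right) = - \frac{69503}{69777} \approx -0.99607$)
$\frac{1}{k + f} = \frac{1}{- \frac{69503}{69777} + 78482} = \frac{1}{\frac{5476169011}{69777}} = \frac{69777}{5476169011}$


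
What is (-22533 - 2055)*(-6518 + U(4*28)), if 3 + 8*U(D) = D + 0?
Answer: 319859145/2 ≈ 1.5993e+8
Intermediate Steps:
U(D) = -3/8 + D/8 (U(D) = -3/8 + (D + 0)/8 = -3/8 + D/8)
(-22533 - 2055)*(-6518 + U(4*28)) = (-22533 - 2055)*(-6518 + (-3/8 + (4*28)/8)) = -24588*(-6518 + (-3/8 + (⅛)*112)) = -24588*(-6518 + (-3/8 + 14)) = -24588*(-6518 + 109/8) = -24588*(-52035/8) = 319859145/2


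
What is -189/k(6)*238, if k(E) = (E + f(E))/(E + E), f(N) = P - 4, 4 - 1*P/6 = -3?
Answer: -134946/11 ≈ -12268.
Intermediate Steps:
P = 42 (P = 24 - 6*(-3) = 24 + 18 = 42)
f(N) = 38 (f(N) = 42 - 4 = 38)
k(E) = (38 + E)/(2*E) (k(E) = (E + 38)/(E + E) = (38 + E)/((2*E)) = (38 + E)*(1/(2*E)) = (38 + E)/(2*E))
-189/k(6)*238 = -189*12/(38 + 6)*238 = -189/((½)*(⅙)*44)*238 = -189/11/3*238 = -189*3/11*238 = -567/11*238 = -134946/11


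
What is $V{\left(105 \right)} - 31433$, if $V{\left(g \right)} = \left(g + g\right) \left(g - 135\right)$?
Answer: $-37733$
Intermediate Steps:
$V{\left(g \right)} = 2 g \left(-135 + g\right)$
$V{\left(105 \right)} - 31433 = 2 \cdot 105 \left(-135 + 105\right) - 31433 = 2 \cdot 105 \left(-30\right) - 31433 = -6300 - 31433 = -37733$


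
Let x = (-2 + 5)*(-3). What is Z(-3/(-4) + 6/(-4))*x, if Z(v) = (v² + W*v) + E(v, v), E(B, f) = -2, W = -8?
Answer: -657/16 ≈ -41.063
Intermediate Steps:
x = -9 (x = 3*(-3) = -9)
Z(v) = -2 + v² - 8*v (Z(v) = (v² - 8*v) - 2 = -2 + v² - 8*v)
Z(-3/(-4) + 6/(-4))*x = (-2 + (-3/(-4) + 6/(-4))² - 8*(-3/(-4) + 6/(-4)))*(-9) = (-2 + (-3*(-¼) + 6*(-¼))² - 8*(-3*(-¼) + 6*(-¼)))*(-9) = (-2 + (¾ - 3/2)² - 8*(¾ - 3/2))*(-9) = (-2 + (-¾)² - 8*(-¾))*(-9) = (-2 + 9/16 + 6)*(-9) = (73/16)*(-9) = -657/16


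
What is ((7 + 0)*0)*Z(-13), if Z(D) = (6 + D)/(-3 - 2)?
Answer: 0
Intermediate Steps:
Z(D) = -6/5 - D/5 (Z(D) = (6 + D)/(-5) = (6 + D)*(-⅕) = -6/5 - D/5)
((7 + 0)*0)*Z(-13) = ((7 + 0)*0)*(-6/5 - ⅕*(-13)) = (7*0)*(-6/5 + 13/5) = 0*(7/5) = 0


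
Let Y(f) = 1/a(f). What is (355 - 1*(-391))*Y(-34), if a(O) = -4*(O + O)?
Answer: 373/136 ≈ 2.7426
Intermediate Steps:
a(O) = -8*O
Y(f) = -1/(8*f) (Y(f) = 1/(-8*f) = -1/(8*f))
(355 - 1*(-391))*Y(-34) = (355 - 1*(-391))*(-1/8/(-34)) = (355 + 391)*(-1/8*(-1/34)) = 746*(1/272) = 373/136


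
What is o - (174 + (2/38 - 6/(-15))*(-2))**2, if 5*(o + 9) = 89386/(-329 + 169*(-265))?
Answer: -6101441515942/203576925 ≈ -29971.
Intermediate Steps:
o = -1059758/112785 (o = -9 + (89386/(-329 + 169*(-265)))/5 = -9 + (89386/(-329 - 44785))/5 = -9 + (89386/(-45114))/5 = -9 + (89386*(-1/45114))/5 = -9 + (1/5)*(-44693/22557) = -9 - 44693/112785 = -1059758/112785 ≈ -9.3963)
o - (174 + (2/38 - 6/(-15))*(-2))**2 = -1059758/112785 - (174 + (2/38 - 6/(-15))*(-2))**2 = -1059758/112785 - (174 + (2*(1/38) - 6*(-1/15))*(-2))**2 = -1059758/112785 - (174 + (1/19 + 2/5)*(-2))**2 = -1059758/112785 - (174 + (43/95)*(-2))**2 = -1059758/112785 - (174 - 86/95)**2 = -1059758/112785 - (16444/95)**2 = -1059758/112785 - 1*270405136/9025 = -1059758/112785 - 270405136/9025 = -6101441515942/203576925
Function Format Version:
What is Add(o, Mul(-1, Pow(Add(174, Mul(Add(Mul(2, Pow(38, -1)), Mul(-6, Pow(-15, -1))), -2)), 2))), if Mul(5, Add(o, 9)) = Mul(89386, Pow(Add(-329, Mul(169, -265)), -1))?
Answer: Rational(-6101441515942, 203576925) ≈ -29971.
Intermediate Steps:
o = Rational(-1059758, 112785) (o = Add(-9, Mul(Rational(1, 5), Mul(89386, Pow(Add(-329, Mul(169, -265)), -1)))) = Add(-9, Mul(Rational(1, 5), Mul(89386, Pow(Add(-329, -44785), -1)))) = Add(-9, Mul(Rational(1, 5), Mul(89386, Pow(-45114, -1)))) = Add(-9, Mul(Rational(1, 5), Mul(89386, Rational(-1, 45114)))) = Add(-9, Mul(Rational(1, 5), Rational(-44693, 22557))) = Add(-9, Rational(-44693, 112785)) = Rational(-1059758, 112785) ≈ -9.3963)
Add(o, Mul(-1, Pow(Add(174, Mul(Add(Mul(2, Pow(38, -1)), Mul(-6, Pow(-15, -1))), -2)), 2))) = Add(Rational(-1059758, 112785), Mul(-1, Pow(Add(174, Mul(Add(Mul(2, Pow(38, -1)), Mul(-6, Pow(-15, -1))), -2)), 2))) = Add(Rational(-1059758, 112785), Mul(-1, Pow(Add(174, Mul(Add(Mul(2, Rational(1, 38)), Mul(-6, Rational(-1, 15))), -2)), 2))) = Add(Rational(-1059758, 112785), Mul(-1, Pow(Add(174, Mul(Add(Rational(1, 19), Rational(2, 5)), -2)), 2))) = Add(Rational(-1059758, 112785), Mul(-1, Pow(Add(174, Mul(Rational(43, 95), -2)), 2))) = Add(Rational(-1059758, 112785), Mul(-1, Pow(Add(174, Rational(-86, 95)), 2))) = Add(Rational(-1059758, 112785), Mul(-1, Pow(Rational(16444, 95), 2))) = Add(Rational(-1059758, 112785), Mul(-1, Rational(270405136, 9025))) = Add(Rational(-1059758, 112785), Rational(-270405136, 9025)) = Rational(-6101441515942, 203576925)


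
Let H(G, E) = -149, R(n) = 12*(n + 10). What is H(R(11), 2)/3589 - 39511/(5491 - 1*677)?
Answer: -142522265/17277446 ≈ -8.2490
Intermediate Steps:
R(n) = 120 + 12*n (R(n) = 12*(10 + n) = 120 + 12*n)
H(R(11), 2)/3589 - 39511/(5491 - 1*677) = -149/3589 - 39511/(5491 - 1*677) = -149*1/3589 - 39511/(5491 - 677) = -149/3589 - 39511/4814 = -142522265/17277446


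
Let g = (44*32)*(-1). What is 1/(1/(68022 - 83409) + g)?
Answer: -15387/21664897 ≈ -0.00071023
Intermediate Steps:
g = -1408 (g = 1408*(-1) = -1408)
1/(1/(68022 - 83409) + g) = 1/(1/(68022 - 83409) - 1408) = 1/(1/(-15387) - 1408) = 1/(-1/15387 - 1408) = 1/(-21664897/15387) = -15387/21664897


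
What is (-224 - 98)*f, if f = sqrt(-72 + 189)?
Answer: -966*sqrt(13) ≈ -3483.0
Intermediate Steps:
f = 3*sqrt(13) (f = sqrt(117) = 3*sqrt(13) ≈ 10.817)
(-224 - 98)*f = (-224 - 98)*(3*sqrt(13)) = -966*sqrt(13)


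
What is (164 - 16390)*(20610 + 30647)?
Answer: -831696082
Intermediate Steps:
(164 - 16390)*(20610 + 30647) = -16226*51257 = -831696082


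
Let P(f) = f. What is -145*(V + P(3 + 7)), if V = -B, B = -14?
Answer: -3480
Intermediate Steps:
V = 14 (V = -1*(-14) = 14)
-145*(V + P(3 + 7)) = -145*(14 + (3 + 7)) = -145*(14 + 10) = -145*24 = -3480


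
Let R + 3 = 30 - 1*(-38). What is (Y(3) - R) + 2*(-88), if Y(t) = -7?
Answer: -248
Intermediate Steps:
R = 65 (R = -3 + (30 - 1*(-38)) = -3 + (30 + 38) = -3 + 68 = 65)
(Y(3) - R) + 2*(-88) = (-7 - 1*65) + 2*(-88) = (-7 - 65) - 176 = -72 - 176 = -248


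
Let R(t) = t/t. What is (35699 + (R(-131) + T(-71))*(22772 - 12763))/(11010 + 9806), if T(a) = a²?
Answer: 50501077/20816 ≈ 2426.1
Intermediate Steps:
R(t) = 1
(35699 + (R(-131) + T(-71))*(22772 - 12763))/(11010 + 9806) = (35699 + (1 + (-71)²)*(22772 - 12763))/(11010 + 9806) = (35699 + (1 + 5041)*10009)/20816 = (35699 + 5042*10009)*(1/20816) = (35699 + 50465378)*(1/20816) = 50501077*(1/20816) = 50501077/20816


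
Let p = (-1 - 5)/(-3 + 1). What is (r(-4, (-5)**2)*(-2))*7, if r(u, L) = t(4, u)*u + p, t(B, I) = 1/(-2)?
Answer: -70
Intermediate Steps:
t(B, I) = -1/2
p = 3 (p = -6/(-2) = -6*(-1/2) = 3)
r(u, L) = 3 - u/2 (r(u, L) = -u/2 + 3 = 3 - u/2)
(r(-4, (-5)**2)*(-2))*7 = ((3 - 1/2*(-4))*(-2))*7 = ((3 + 2)*(-2))*7 = (5*(-2))*7 = -10*7 = -70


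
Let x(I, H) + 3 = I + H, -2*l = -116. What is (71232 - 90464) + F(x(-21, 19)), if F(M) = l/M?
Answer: -96218/5 ≈ -19244.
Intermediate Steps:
l = 58 (l = -1/2*(-116) = 58)
x(I, H) = -3 + H + I (x(I, H) = -3 + (I + H) = -3 + (H + I) = -3 + H + I)
F(M) = 58/M
(71232 - 90464) + F(x(-21, 19)) = (71232 - 90464) + 58/(-3 + 19 - 21) = -19232 + 58/(-5) = -19232 + 58*(-1/5) = -19232 - 58/5 = -96218/5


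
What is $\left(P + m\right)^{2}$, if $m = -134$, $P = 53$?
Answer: $6561$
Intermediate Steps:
$\left(P + m\right)^{2} = \left(53 - 134\right)^{2} = \left(-81\right)^{2} = 6561$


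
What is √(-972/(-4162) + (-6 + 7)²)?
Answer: √5341927/2081 ≈ 1.1106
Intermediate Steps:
√(-972/(-4162) + (-6 + 7)²) = √(-972*(-1/4162) + 1²) = √(486/2081 + 1) = √(2567/2081) = √5341927/2081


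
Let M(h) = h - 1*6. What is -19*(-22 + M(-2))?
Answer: 570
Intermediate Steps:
M(h) = -6 + h (M(h) = h - 6 = -6 + h)
-19*(-22 + M(-2)) = -19*(-22 + (-6 - 2)) = -19*(-22 - 8) = -19*(-30) = 570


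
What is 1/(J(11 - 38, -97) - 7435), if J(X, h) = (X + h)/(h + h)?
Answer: -97/721133 ≈ -0.00013451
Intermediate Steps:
J(X, h) = (X + h)/(2*h) (J(X, h) = (X + h)/((2*h)) = (X + h)*(1/(2*h)) = (X + h)/(2*h))
1/(J(11 - 38, -97) - 7435) = 1/((½)*((11 - 38) - 97)/(-97) - 7435) = 1/((½)*(-1/97)*(-27 - 97) - 7435) = 1/((½)*(-1/97)*(-124) - 7435) = 1/(62/97 - 7435) = 1/(-721133/97) = -97/721133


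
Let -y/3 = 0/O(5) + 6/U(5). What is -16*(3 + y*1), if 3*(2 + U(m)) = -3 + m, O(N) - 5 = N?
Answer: -264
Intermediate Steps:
O(N) = 5 + N
U(m) = -3 + m/3 (U(m) = -2 + (-3 + m)/3 = -2 + (-1 + m/3) = -3 + m/3)
y = 27/2 (y = -3*(0/(5 + 5) + 6/(-3 + (⅓)*5)) = -3*(0/10 + 6/(-3 + 5/3)) = -3*(0*(⅒) + 6/(-4/3)) = -3*(0 + 6*(-¾)) = -3*(0 - 9/2) = -3*(-9/2) = 27/2 ≈ 13.500)
-16*(3 + y*1) = -16*(3 + (27/2)*1) = -16*(3 + 27/2) = -16*33/2 = -264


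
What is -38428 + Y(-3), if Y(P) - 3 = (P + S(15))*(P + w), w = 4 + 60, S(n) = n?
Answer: -37693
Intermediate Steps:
w = 64
Y(P) = 3 + (15 + P)*(64 + P) (Y(P) = 3 + (P + 15)*(P + 64) = 3 + (15 + P)*(64 + P))
-38428 + Y(-3) = -38428 + (963 + (-3)² + 79*(-3)) = -38428 + (963 + 9 - 237) = -38428 + 735 = -37693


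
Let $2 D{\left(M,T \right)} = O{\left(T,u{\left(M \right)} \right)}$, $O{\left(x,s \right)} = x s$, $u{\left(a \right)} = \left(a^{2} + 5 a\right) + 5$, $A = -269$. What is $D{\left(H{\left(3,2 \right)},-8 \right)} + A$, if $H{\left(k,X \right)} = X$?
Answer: $-345$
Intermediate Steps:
$u{\left(a \right)} = 5 + a^{2} + 5 a$
$O{\left(x,s \right)} = s x$
$D{\left(M,T \right)} = \frac{T \left(5 + M^{2} + 5 M\right)}{2}$ ($D{\left(M,T \right)} = \frac{\left(5 + M^{2} + 5 M\right) T}{2} = \frac{T \left(5 + M^{2} + 5 M\right)}{2}$)
$D{\left(H{\left(3,2 \right)},-8 \right)} + A = \frac{1}{2} \left(-8\right) \left(5 + 2^{2} + 5 \cdot 2\right) - 269 = \frac{1}{2} \left(-8\right) \left(5 + 4 + 10\right) - 269 = \frac{1}{2} \left(-8\right) 19 - 269 = -76 - 269 = -345$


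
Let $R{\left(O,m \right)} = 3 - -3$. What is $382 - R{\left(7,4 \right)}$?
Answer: $376$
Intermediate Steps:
$R{\left(O,m \right)} = 6$ ($R{\left(O,m \right)} = 3 + 3 = 6$)
$382 - R{\left(7,4 \right)} = 382 - 6 = 376$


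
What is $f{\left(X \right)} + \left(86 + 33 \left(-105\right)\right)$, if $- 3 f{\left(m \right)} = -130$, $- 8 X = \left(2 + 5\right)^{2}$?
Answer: $- \frac{10007}{3} \approx -3335.7$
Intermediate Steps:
$X = - \frac{49}{8}$ ($X = - \frac{\left(2 + 5\right)^{2}}{8} = - \frac{7^{2}}{8} = \left(- \frac{1}{8}\right) 49 = - \frac{49}{8} \approx -6.125$)
$f{\left(m \right)} = \frac{130}{3}$ ($f{\left(m \right)} = \left(- \frac{1}{3}\right) \left(-130\right) = \frac{130}{3}$)
$f{\left(X \right)} + \left(86 + 33 \left(-105\right)\right) = \frac{130}{3} + \left(86 + 33 \left(-105\right)\right) = \frac{130}{3} + \left(86 - 3465\right) = \frac{130}{3} - 3379 = - \frac{10007}{3}$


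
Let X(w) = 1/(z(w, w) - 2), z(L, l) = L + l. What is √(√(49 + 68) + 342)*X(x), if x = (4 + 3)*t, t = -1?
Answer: -√(342 + 3*√13)/16 ≈ -1.1740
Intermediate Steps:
x = -7 (x = (4 + 3)*(-1) = 7*(-1) = -7)
X(w) = 1/(-2 + 2*w) (X(w) = 1/((w + w) - 2) = 1/(2*w - 2) = 1/(-2 + 2*w))
√(√(49 + 68) + 342)*X(x) = √(√(49 + 68) + 342)*(1/(2*(-1 - 7))) = √(√117 + 342)*((½)/(-8)) = √(3*√13 + 342)*((½)*(-⅛)) = √(342 + 3*√13)*(-1/16) = -√(342 + 3*√13)/16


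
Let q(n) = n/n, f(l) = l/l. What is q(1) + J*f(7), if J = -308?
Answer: -307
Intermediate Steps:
f(l) = 1
q(n) = 1
q(1) + J*f(7) = 1 - 308*1 = 1 - 308 = -307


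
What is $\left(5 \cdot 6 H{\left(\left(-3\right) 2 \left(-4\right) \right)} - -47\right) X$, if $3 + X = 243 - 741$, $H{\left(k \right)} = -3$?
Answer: $21543$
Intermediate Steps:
$X = -501$ ($X = -3 + \left(243 - 741\right) = -3 - 498 = -501$)
$\left(5 \cdot 6 H{\left(\left(-3\right) 2 \left(-4\right) \right)} - -47\right) X = \left(5 \cdot 6 \left(-3\right) - -47\right) \left(-501\right) = \left(30 \left(-3\right) + 47\right) \left(-501\right) = \left(-90 + 47\right) \left(-501\right) = \left(-43\right) \left(-501\right) = 21543$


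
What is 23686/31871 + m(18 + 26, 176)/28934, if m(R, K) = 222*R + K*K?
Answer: 991941374/461077757 ≈ 2.1514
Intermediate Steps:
m(R, K) = K**2 + 222*R (m(R, K) = 222*R + K**2 = K**2 + 222*R)
23686/31871 + m(18 + 26, 176)/28934 = 23686/31871 + (176**2 + 222*(18 + 26))/28934 = 23686*(1/31871) + (30976 + 222*44)*(1/28934) = 23686/31871 + (30976 + 9768)*(1/28934) = 23686/31871 + 40744*(1/28934) = 23686/31871 + 20372/14467 = 991941374/461077757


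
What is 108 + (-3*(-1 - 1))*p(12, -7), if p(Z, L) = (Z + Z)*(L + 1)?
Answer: -756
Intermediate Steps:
p(Z, L) = 2*Z*(1 + L) (p(Z, L) = (2*Z)*(1 + L) = 2*Z*(1 + L))
108 + (-3*(-1 - 1))*p(12, -7) = 108 + (-3*(-1 - 1))*(2*12*(1 - 7)) = 108 + (-3*(-2))*(2*12*(-6)) = 108 + 6*(-144) = 108 - 864 = -756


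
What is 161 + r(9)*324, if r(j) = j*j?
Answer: 26405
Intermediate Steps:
r(j) = j²
161 + r(9)*324 = 161 + 9²*324 = 161 + 81*324 = 161 + 26244 = 26405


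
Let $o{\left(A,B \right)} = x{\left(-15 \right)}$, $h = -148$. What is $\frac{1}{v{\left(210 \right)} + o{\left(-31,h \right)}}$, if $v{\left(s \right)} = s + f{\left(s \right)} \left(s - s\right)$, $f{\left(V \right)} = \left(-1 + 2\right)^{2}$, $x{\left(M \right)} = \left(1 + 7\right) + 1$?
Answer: $\frac{1}{219} \approx 0.0045662$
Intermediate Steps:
$x{\left(M \right)} = 9$ ($x{\left(M \right)} = 8 + 1 = 9$)
$o{\left(A,B \right)} = 9$
$f{\left(V \right)} = 1$ ($f{\left(V \right)} = 1^{2} = 1$)
$v{\left(s \right)} = s$ ($v{\left(s \right)} = s + 1 \left(s - s\right) = s + 1 \cdot 0 = s + 0 = s$)
$\frac{1}{v{\left(210 \right)} + o{\left(-31,h \right)}} = \frac{1}{210 + 9} = \frac{1}{219}$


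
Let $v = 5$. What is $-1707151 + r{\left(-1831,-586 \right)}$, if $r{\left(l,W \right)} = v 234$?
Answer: $-1705981$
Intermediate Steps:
$r{\left(l,W \right)} = 1170$ ($r{\left(l,W \right)} = 5 \cdot 234 = 1170$)
$-1707151 + r{\left(-1831,-586 \right)} = -1707151 + 1170 = -1705981$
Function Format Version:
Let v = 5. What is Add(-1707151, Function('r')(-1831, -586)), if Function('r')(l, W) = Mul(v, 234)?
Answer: -1705981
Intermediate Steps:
Function('r')(l, W) = 1170 (Function('r')(l, W) = Mul(5, 234) = 1170)
Add(-1707151, Function('r')(-1831, -586)) = Add(-1707151, 1170) = -1705981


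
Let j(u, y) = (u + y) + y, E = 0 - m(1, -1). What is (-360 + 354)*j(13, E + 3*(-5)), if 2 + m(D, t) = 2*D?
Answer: 102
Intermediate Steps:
m(D, t) = -2 + 2*D
E = 0 (E = 0 - (-2 + 2*1) = 0 - (-2 + 2) = 0 - 1*0 = 0 + 0 = 0)
j(u, y) = u + 2*y
(-360 + 354)*j(13, E + 3*(-5)) = (-360 + 354)*(13 + 2*(0 + 3*(-5))) = -6*(13 + 2*(0 - 15)) = -6*(13 + 2*(-15)) = -6*(13 - 30) = -6*(-17) = 102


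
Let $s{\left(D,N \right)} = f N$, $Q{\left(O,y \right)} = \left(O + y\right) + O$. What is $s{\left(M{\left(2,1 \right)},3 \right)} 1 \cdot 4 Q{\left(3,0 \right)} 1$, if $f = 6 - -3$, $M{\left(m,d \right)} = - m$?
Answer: $648$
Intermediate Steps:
$f = 9$ ($f = 6 + 3 = 9$)
$Q{\left(O,y \right)} = y + 2 O$
$s{\left(D,N \right)} = 9 N$
$s{\left(M{\left(2,1 \right)},3 \right)} 1 \cdot 4 Q{\left(3,0 \right)} 1 = 9 \cdot 3 \cdot 1 \cdot 4 \left(0 + 2 \cdot 3\right) 1 = 27 \cdot 1 \cdot 4 \left(0 + 6\right) 1 = 27 \cdot 4 \cdot 6 \cdot 1 = 27 \cdot 24 \cdot 1 = 27 \cdot 24 = 648$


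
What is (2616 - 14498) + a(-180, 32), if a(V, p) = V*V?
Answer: 20518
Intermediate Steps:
a(V, p) = V²
(2616 - 14498) + a(-180, 32) = (2616 - 14498) + (-180)² = -11882 + 32400 = 20518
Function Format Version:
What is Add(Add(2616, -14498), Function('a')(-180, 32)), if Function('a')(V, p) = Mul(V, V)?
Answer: 20518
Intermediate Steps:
Function('a')(V, p) = Pow(V, 2)
Add(Add(2616, -14498), Function('a')(-180, 32)) = Add(Add(2616, -14498), Pow(-180, 2)) = Add(-11882, 32400) = 20518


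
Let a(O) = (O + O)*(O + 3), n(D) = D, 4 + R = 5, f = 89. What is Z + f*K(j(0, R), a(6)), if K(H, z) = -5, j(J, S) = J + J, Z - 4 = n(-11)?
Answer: -452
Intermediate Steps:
R = 1 (R = -4 + 5 = 1)
Z = -7 (Z = 4 - 11 = -7)
j(J, S) = 2*J
a(O) = 2*O*(3 + O) (a(O) = (2*O)*(3 + O) = 2*O*(3 + O))
Z + f*K(j(0, R), a(6)) = -7 + 89*(-5) = -7 - 445 = -452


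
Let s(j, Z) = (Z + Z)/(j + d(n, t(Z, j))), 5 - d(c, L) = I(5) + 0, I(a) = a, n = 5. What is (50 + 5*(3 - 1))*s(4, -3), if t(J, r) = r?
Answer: -90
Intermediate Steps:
d(c, L) = 0 (d(c, L) = 5 - (5 + 0) = 5 - 1*5 = 5 - 5 = 0)
s(j, Z) = 2*Z/j (s(j, Z) = (Z + Z)/(j + 0) = (2*Z)/j = 2*Z/j)
(50 + 5*(3 - 1))*s(4, -3) = (50 + 5*(3 - 1))*(2*(-3)/4) = (50 + 5*2)*(2*(-3)*(¼)) = (50 + 10)*(-3/2) = 60*(-3/2) = -90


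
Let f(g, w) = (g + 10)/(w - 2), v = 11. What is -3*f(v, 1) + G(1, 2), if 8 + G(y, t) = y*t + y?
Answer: 58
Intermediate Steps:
f(g, w) = (10 + g)/(-2 + w)
G(y, t) = -8 + y + t*y (G(y, t) = -8 + (y*t + y) = -8 + (t*y + y) = -8 + (y + t*y) = -8 + y + t*y)
-3*f(v, 1) + G(1, 2) = -3*(10 + 11)/(-2 + 1) + (-8 + 1 + 2*1) = -3*21/(-1) + (-8 + 1 + 2) = -(-3)*21 - 5 = -3*(-21) - 5 = 63 - 5 = 58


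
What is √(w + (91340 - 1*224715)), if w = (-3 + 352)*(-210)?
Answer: I*√206665 ≈ 454.6*I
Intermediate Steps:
w = -73290 (w = 349*(-210) = -73290)
√(w + (91340 - 1*224715)) = √(-73290 + (91340 - 1*224715)) = √(-73290 + (91340 - 224715)) = √(-73290 - 133375) = √(-206665) = I*√206665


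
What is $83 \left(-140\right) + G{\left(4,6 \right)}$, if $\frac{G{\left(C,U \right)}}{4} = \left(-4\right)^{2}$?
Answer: $-11556$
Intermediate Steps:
$G{\left(C,U \right)} = 64$ ($G{\left(C,U \right)} = 4 \left(-4\right)^{2} = 4 \cdot 16 = 64$)
$83 \left(-140\right) + G{\left(4,6 \right)} = 83 \left(-140\right) + 64 = -11620 + 64 = -11556$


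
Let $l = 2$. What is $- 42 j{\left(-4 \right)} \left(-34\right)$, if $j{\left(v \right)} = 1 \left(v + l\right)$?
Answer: $-2856$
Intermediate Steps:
$j{\left(v \right)} = 2 + v$ ($j{\left(v \right)} = 1 \left(v + 2\right) = 1 \left(2 + v\right) = 2 + v$)
$- 42 j{\left(-4 \right)} \left(-34\right) = - 42 \left(2 - 4\right) \left(-34\right) = \left(-42\right) \left(-2\right) \left(-34\right) = 84 \left(-34\right) = -2856$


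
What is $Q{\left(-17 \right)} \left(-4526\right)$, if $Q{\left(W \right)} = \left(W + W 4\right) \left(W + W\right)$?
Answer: $-13080140$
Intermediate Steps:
$Q{\left(W \right)} = 10 W^{2}$ ($Q{\left(W \right)} = \left(W + 4 W\right) 2 W = 5 W 2 W = 10 W^{2}$)
$Q{\left(-17 \right)} \left(-4526\right) = 10 \left(-17\right)^{2} \left(-4526\right) = 10 \cdot 289 \left(-4526\right) = 2890 \left(-4526\right) = -13080140$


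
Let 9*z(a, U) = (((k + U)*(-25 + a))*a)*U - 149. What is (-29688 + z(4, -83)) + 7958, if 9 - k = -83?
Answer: -132971/9 ≈ -14775.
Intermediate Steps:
k = 92 (k = 9 - 1*(-83) = 9 + 83 = 92)
z(a, U) = -149/9 + U*a*(-25 + a)*(92 + U)/9 (z(a, U) = ((((92 + U)*(-25 + a))*a)*U - 149)/9 = ((((-25 + a)*(92 + U))*a)*U - 149)/9 = ((a*(-25 + a)*(92 + U))*U - 149)/9 = (U*a*(-25 + a)*(92 + U) - 149)/9 = (-149 + U*a*(-25 + a)*(92 + U))/9 = -149/9 + U*a*(-25 + a)*(92 + U)/9)
(-29688 + z(4, -83)) + 7958 = (-29688 + (-149/9 - 2300/9*(-83)*4 - 25/9*4*(-83)² + (⅑)*(-83)²*4² + (92/9)*(-83)*4²)) + 7958 = (-29688 + (-149/9 + 763600/9 - 25/9*4*6889 + (⅑)*6889*16 + (92/9)*(-83)*16)) + 7958 = (-29688 + (-149/9 + 763600/9 - 688900/9 + 110224/9 - 122176/9)) + 7958 = (-29688 + 62599/9) + 7958 = -204593/9 + 7958 = -132971/9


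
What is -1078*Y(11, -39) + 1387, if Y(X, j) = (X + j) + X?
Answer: 19713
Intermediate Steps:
Y(X, j) = j + 2*X
-1078*Y(11, -39) + 1387 = -1078*(-39 + 2*11) + 1387 = -1078*(-39 + 22) + 1387 = -1078*(-17) + 1387 = 18326 + 1387 = 19713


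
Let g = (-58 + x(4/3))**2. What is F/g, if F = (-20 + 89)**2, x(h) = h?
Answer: 42849/28900 ≈ 1.4827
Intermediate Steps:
F = 4761 (F = 69**2 = 4761)
g = 28900/9 (g = (-58 + 4/3)**2 = (-170/3)**2 = 28900/9 ≈ 3211.1)
F/g = 4761/(28900/9) = 4761*(9/28900) = 42849/28900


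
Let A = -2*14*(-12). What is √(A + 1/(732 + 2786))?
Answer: 11*√34367342/3518 ≈ 18.330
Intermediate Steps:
A = 336 (A = -28*(-12) = 336)
√(A + 1/(732 + 2786)) = √(336 + 1/(732 + 2786)) = √(336 + 1/3518) = √(1182049/3518) = 11*√34367342/3518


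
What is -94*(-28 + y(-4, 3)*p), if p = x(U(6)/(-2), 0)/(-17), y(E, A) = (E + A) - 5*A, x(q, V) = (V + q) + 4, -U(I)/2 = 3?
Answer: 34216/17 ≈ 2012.7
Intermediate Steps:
U(I) = -6 (U(I) = -2*3 = -6)
x(q, V) = 4 + V + q
y(E, A) = E - 4*A (y(E, A) = (A + E) - 5*A = E - 4*A)
p = -7/17 (p = (4 + 0 - 6/(-2))/(-17) = (4 + 0 - 6*(-½))*(-1/17) = (4 + 0 + 3)*(-1/17) = 7*(-1/17) = -7/17 ≈ -0.41176)
-94*(-28 + y(-4, 3)*p) = -94*(-28 + (-4 - 4*3)*(-7/17)) = -94*(-28 + (-4 - 12)*(-7/17)) = -94*(-28 - 16*(-7/17)) = -94*(-28 + 112/17) = -94*(-364/17) = 34216/17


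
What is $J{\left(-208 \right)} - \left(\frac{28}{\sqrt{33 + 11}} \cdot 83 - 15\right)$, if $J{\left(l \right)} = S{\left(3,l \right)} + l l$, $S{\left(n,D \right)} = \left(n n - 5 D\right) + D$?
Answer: $44120 - \frac{1162 \sqrt{11}}{11} \approx 43770.0$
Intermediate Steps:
$S{\left(n,D \right)} = n^{2} - 4 D$ ($S{\left(n,D \right)} = \left(n^{2} - 5 D\right) + D = n^{2} - 4 D$)
$J{\left(l \right)} = 9 + l^{2} - 4 l$ ($J{\left(l \right)} = \left(3^{2} - 4 l\right) + l l = \left(9 - 4 l\right) + l^{2} = 9 + l^{2} - 4 l$)
$J{\left(-208 \right)} - \left(\frac{28}{\sqrt{33 + 11}} \cdot 83 - 15\right) = \left(9 + \left(-208\right)^{2} - -832\right) - \left(\frac{28}{\sqrt{33 + 11}} \cdot 83 - 15\right) = \left(9 + 43264 + 832\right) - \left(\frac{28}{\sqrt{44}} \cdot 83 - 15\right) = 44105 - \left(\frac{28}{2 \sqrt{11}} \cdot 83 - 15\right) = 44105 - \left(28 \frac{\sqrt{11}}{22} \cdot 83 - 15\right) = 44105 - \left(\frac{14 \sqrt{11}}{11} \cdot 83 - 15\right) = 44105 - \left(\frac{1162 \sqrt{11}}{11} - 15\right) = 44105 - \left(-15 + \frac{1162 \sqrt{11}}{11}\right) = 44105 + \left(15 - \frac{1162 \sqrt{11}}{11}\right) = 44120 - \frac{1162 \sqrt{11}}{11}$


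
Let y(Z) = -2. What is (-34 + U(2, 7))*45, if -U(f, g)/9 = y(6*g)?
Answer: -720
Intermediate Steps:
U(f, g) = 18 (U(f, g) = -9*(-2) = 18)
(-34 + U(2, 7))*45 = (-34 + 18)*45 = -16*45 = -720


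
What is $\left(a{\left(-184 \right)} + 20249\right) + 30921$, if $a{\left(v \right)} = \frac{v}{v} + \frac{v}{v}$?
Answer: $51172$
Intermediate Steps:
$a{\left(v \right)} = 2$ ($a{\left(v \right)} = 1 + 1 = 2$)
$\left(a{\left(-184 \right)} + 20249\right) + 30921 = \left(2 + 20249\right) + 30921 = 20251 + 30921 = 51172$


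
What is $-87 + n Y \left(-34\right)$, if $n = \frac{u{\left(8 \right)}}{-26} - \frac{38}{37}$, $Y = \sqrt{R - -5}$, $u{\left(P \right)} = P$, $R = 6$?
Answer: $-87 + \frac{21828 \sqrt{11}}{481} \approx 63.51$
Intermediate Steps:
$Y = \sqrt{11}$ ($Y = \sqrt{6 - -5} = \sqrt{6 + 5} = \sqrt{11} \approx 3.3166$)
$n = - \frac{642}{481}$ ($n = \frac{8}{-26} - \frac{38}{37} = 8 \left(- \frac{1}{26}\right) - \frac{38}{37} = - \frac{4}{13} - \frac{38}{37} = - \frac{642}{481} \approx -1.3347$)
$-87 + n Y \left(-34\right) = -87 - \frac{642 \sqrt{11} \left(-34\right)}{481} = -87 - \frac{642 \left(- 34 \sqrt{11}\right)}{481} = -87 + \frac{21828 \sqrt{11}}{481}$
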